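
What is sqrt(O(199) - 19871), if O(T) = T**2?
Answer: sqrt(19730) ≈ 140.46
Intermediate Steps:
sqrt(O(199) - 19871) = sqrt(199**2 - 19871) = sqrt(39601 - 19871) = sqrt(19730)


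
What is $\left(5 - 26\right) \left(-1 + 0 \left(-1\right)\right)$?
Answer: $21$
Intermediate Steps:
$\left(5 - 26\right) \left(-1 + 0 \left(-1\right)\right) = - 21 \left(-1 + 0\right) = \left(-21\right) \left(-1\right) = 21$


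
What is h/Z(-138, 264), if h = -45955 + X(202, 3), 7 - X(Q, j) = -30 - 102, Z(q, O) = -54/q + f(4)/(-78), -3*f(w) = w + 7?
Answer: -246581712/2359 ≈ -1.0453e+5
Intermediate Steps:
f(w) = -7/3 - w/3 (f(w) = -(w + 7)/3 = -(7 + w)/3 = -7/3 - w/3)
Z(q, O) = 11/234 - 54/q (Z(q, O) = -54/q + (-7/3 - 1/3*4)/(-78) = -54/q + (-7/3 - 4/3)*(-1/78) = -54/q - 11/3*(-1/78) = -54/q + 11/234 = 11/234 - 54/q)
X(Q, j) = 139 (X(Q, j) = 7 - (-30 - 102) = 7 - 1*(-132) = 7 + 132 = 139)
h = -45816 (h = -45955 + 139 = -45816)
h/Z(-138, 264) = -45816/(11/234 - 54/(-138)) = -45816/(11/234 - 54*(-1/138)) = -45816/(11/234 + 9/23) = -45816/2359/5382 = -45816*5382/2359 = -246581712/2359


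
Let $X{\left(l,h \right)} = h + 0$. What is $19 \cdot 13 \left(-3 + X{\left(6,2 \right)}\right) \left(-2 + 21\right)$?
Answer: $-4693$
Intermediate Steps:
$X{\left(l,h \right)} = h$
$19 \cdot 13 \left(-3 + X{\left(6,2 \right)}\right) \left(-2 + 21\right) = 19 \cdot 13 \left(-3 + 2\right) \left(-2 + 21\right) = 247 \left(\left(-1\right) 19\right) = 247 \left(-19\right) = -4693$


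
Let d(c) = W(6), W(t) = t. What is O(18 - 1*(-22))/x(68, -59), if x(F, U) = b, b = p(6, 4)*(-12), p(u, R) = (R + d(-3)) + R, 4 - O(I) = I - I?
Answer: -1/42 ≈ -0.023810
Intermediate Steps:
d(c) = 6
O(I) = 4 (O(I) = 4 - (I - I) = 4 - 1*0 = 4 + 0 = 4)
p(u, R) = 6 + 2*R (p(u, R) = (R + 6) + R = (6 + R) + R = 6 + 2*R)
b = -168 (b = (6 + 2*4)*(-12) = (6 + 8)*(-12) = 14*(-12) = -168)
x(F, U) = -168
O(18 - 1*(-22))/x(68, -59) = 4/(-168) = 4*(-1/168) = -1/42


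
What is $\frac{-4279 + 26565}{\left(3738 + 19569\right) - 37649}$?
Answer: $- \frac{11143}{7171} \approx -1.5539$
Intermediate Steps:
$\frac{-4279 + 26565}{\left(3738 + 19569\right) - 37649} = \frac{22286}{23307 - 37649} = \frac{22286}{-14342} = 22286 \left(- \frac{1}{14342}\right) = - \frac{11143}{7171}$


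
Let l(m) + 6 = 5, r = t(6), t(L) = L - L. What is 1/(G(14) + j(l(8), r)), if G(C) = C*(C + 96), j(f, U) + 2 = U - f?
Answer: 1/1539 ≈ 0.00064977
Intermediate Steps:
t(L) = 0
r = 0
l(m) = -1 (l(m) = -6 + 5 = -1)
j(f, U) = -2 + U - f (j(f, U) = -2 + (U - f) = -2 + U - f)
G(C) = C*(96 + C)
1/(G(14) + j(l(8), r)) = 1/(14*(96 + 14) + (-2 + 0 - 1*(-1))) = 1/(14*110 + (-2 + 0 + 1)) = 1/(1540 - 1) = 1/1539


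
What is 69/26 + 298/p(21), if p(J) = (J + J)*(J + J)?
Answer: 16183/5733 ≈ 2.8228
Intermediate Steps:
p(J) = 4*J**2 (p(J) = (2*J)*(2*J) = 4*J**2)
69/26 + 298/p(21) = 69/26 + 298/((4*21**2)) = 69*(1/26) + 298/((4*441)) = 69/26 + 298/1764 = 69/26 + 298*(1/1764) = 69/26 + 149/882 = 16183/5733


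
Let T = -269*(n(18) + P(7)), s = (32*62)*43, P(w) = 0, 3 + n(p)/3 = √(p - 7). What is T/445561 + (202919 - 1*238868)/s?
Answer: -15810932037/38011700032 - 807*√11/445561 ≈ -0.42196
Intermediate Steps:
n(p) = -9 + 3*√(-7 + p) (n(p) = -9 + 3*√(p - 7) = -9 + 3*√(-7 + p))
s = 85312 (s = 1984*43 = 85312)
T = 2421 - 807*√11 (T = -269*((-9 + 3*√(-7 + 18)) + 0) = -269*((-9 + 3*√11) + 0) = -269*(-9 + 3*√11) = 2421 - 807*√11 ≈ -255.52)
T/445561 + (202919 - 1*238868)/s = (2421 - 807*√11)/445561 + (202919 - 1*238868)/85312 = (2421 - 807*√11)*(1/445561) + (202919 - 238868)*(1/85312) = (2421/445561 - 807*√11/445561) - 35949*1/85312 = (2421/445561 - 807*√11/445561) - 35949/85312 = -15810932037/38011700032 - 807*√11/445561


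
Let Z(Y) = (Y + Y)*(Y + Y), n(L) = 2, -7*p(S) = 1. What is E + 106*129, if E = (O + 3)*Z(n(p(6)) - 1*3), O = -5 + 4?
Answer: 13682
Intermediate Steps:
p(S) = -1/7 (p(S) = -1/7*1 = -1/7)
O = -1
Z(Y) = 4*Y**2 (Z(Y) = (2*Y)*(2*Y) = 4*Y**2)
E = 8 (E = (-1 + 3)*(4*(2 - 1*3)**2) = 2*(4*(2 - 3)**2) = 2*(4*(-1)**2) = 2*(4*1) = 2*4 = 8)
E + 106*129 = 8 + 106*129 = 8 + 13674 = 13682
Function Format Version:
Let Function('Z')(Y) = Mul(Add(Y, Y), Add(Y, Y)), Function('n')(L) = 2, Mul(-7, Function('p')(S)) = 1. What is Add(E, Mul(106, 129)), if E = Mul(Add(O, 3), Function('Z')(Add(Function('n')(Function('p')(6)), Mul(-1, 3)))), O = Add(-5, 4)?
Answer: 13682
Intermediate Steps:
Function('p')(S) = Rational(-1, 7) (Function('p')(S) = Mul(Rational(-1, 7), 1) = Rational(-1, 7))
O = -1
Function('Z')(Y) = Mul(4, Pow(Y, 2)) (Function('Z')(Y) = Mul(Mul(2, Y), Mul(2, Y)) = Mul(4, Pow(Y, 2)))
E = 8 (E = Mul(Add(-1, 3), Mul(4, Pow(Add(2, Mul(-1, 3)), 2))) = Mul(2, Mul(4, Pow(Add(2, -3), 2))) = Mul(2, Mul(4, Pow(-1, 2))) = Mul(2, Mul(4, 1)) = Mul(2, 4) = 8)
Add(E, Mul(106, 129)) = Add(8, Mul(106, 129)) = Add(8, 13674) = 13682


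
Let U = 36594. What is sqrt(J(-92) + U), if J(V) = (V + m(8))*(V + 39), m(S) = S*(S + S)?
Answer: 3*sqrt(3854) ≈ 186.24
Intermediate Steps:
m(S) = 2*S**2 (m(S) = S*(2*S) = 2*S**2)
J(V) = (39 + V)*(128 + V) (J(V) = (V + 2*8**2)*(V + 39) = (V + 2*64)*(39 + V) = (V + 128)*(39 + V) = (128 + V)*(39 + V) = (39 + V)*(128 + V))
sqrt(J(-92) + U) = sqrt((4992 + (-92)**2 + 167*(-92)) + 36594) = sqrt((4992 + 8464 - 15364) + 36594) = sqrt(-1908 + 36594) = sqrt(34686) = 3*sqrt(3854)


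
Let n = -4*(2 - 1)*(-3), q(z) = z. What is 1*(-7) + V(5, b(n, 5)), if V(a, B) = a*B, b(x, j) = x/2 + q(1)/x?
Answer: 281/12 ≈ 23.417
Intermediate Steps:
n = 12 (n = -4*1*(-3) = -4*(-3) = 12)
b(x, j) = 1/x + x/2 (b(x, j) = x/2 + 1/x = 1/x + x/2)
V(a, B) = B*a
1*(-7) + V(5, b(n, 5)) = 1*(-7) + (1/12 + (½)*12)*5 = -7 + (1/12 + 6)*5 = -7 + (73/12)*5 = -7 + 365/12 = 281/12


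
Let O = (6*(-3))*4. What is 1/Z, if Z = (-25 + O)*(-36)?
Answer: 1/3492 ≈ 0.00028637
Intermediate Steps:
O = -72 (O = -18*4 = -72)
Z = 3492 (Z = (-25 - 72)*(-36) = -97*(-36) = 3492)
1/Z = 1/3492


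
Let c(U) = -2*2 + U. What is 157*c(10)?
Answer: 942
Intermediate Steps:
c(U) = -4 + U
157*c(10) = 157*(-4 + 10) = 157*6 = 942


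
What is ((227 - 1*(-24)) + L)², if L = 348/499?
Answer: 15774606409/249001 ≈ 63352.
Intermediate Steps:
L = 348/499 (L = 348*(1/499) = 348/499 ≈ 0.69739)
((227 - 1*(-24)) + L)² = ((227 - 1*(-24)) + 348/499)² = ((227 + 24) + 348/499)² = (251 + 348/499)² = (125597/499)² = 15774606409/249001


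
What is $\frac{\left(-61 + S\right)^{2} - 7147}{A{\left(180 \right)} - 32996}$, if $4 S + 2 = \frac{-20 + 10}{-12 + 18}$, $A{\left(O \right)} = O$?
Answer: $\frac{477119}{4725504} \approx 0.10097$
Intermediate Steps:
$S = - \frac{11}{12}$ ($S = - \frac{1}{2} + \frac{\left(-20 + 10\right) \frac{1}{-12 + 18}}{4} = - \frac{1}{2} + \frac{\left(-10\right) \frac{1}{6}}{4} = - \frac{1}{2} + \frac{1}{4} \left(- \frac{5}{3}\right) = - \frac{1}{2} - \frac{5}{12} = - \frac{11}{12} \approx -0.91667$)
$\frac{\left(-61 + S\right)^{2} - 7147}{A{\left(180 \right)} - 32996} = \frac{\left(-61 - \frac{11}{12}\right)^{2} - 7147}{180 - 32996} = \frac{\left(- \frac{743}{12}\right)^{2} - 7147}{-32816} = \left(\frac{552049}{144} - 7147\right) \left(- \frac{1}{32816}\right) = \left(- \frac{477119}{144}\right) \left(- \frac{1}{32816}\right) = \frac{477119}{4725504}$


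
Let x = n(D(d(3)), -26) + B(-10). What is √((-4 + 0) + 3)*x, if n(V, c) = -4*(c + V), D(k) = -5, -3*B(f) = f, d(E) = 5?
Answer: 382*I/3 ≈ 127.33*I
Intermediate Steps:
B(f) = -f/3
n(V, c) = -4*V - 4*c (n(V, c) = -4*(V + c) = -4*V - 4*c)
x = 382/3 (x = (-4*(-5) - 4*(-26)) - ⅓*(-10) = (20 + 104) + 10/3 = 124 + 10/3 = 382/3 ≈ 127.33)
√((-4 + 0) + 3)*x = √((-4 + 0) + 3)*(382/3) = √(-4 + 3)*(382/3) = √(-1)*(382/3) = I*(382/3) = 382*I/3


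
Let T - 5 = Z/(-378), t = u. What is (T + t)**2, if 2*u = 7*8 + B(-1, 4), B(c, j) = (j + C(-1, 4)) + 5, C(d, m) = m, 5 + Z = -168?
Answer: 57032704/35721 ≈ 1596.6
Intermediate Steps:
Z = -173 (Z = -5 - 168 = -173)
B(c, j) = 9 + j (B(c, j) = (j + 4) + 5 = (4 + j) + 5 = 9 + j)
u = 69/2 (u = (7*8 + (9 + 4))/2 = (56 + 13)/2 = (1/2)*69 = 69/2 ≈ 34.500)
t = 69/2 ≈ 34.500
T = 2063/378 (T = 5 - 173/(-378) = 5 - 173*(-1/378) = 5 + 173/378 = 2063/378 ≈ 5.4577)
(T + t)**2 = (2063/378 + 69/2)**2 = (7552/189)**2 = 57032704/35721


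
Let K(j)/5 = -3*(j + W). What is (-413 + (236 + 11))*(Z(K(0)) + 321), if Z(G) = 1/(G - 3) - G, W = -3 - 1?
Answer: -2469748/57 ≈ -43329.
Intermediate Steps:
W = -4
K(j) = 60 - 15*j (K(j) = 5*(-3*(j - 4)) = 5*(-3*(-4 + j)) = 5*(12 - 3*j) = 60 - 15*j)
Z(G) = 1/(-3 + G) - G
(-413 + (236 + 11))*(Z(K(0)) + 321) = (-413 + (236 + 11))*((1 - (60 - 15*0)² + 3*(60 - 15*0))/(-3 + (60 - 15*0)) + 321) = (-413 + 247)*((1 - (60 + 0)² + 3*(60 + 0))/(-3 + (60 + 0)) + 321) = -166*((1 - 1*60² + 3*60)/(-3 + 60) + 321) = -166*((1 - 1*3600 + 180)/57 + 321) = -166*((1 - 3600 + 180)/57 + 321) = -166*((1/57)*(-3419) + 321) = -166*(-3419/57 + 321) = -166*14878/57 = -2469748/57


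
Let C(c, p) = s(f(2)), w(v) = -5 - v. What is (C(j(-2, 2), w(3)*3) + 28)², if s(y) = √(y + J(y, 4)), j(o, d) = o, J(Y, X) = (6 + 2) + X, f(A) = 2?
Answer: (28 + √14)² ≈ 1007.5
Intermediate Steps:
J(Y, X) = 8 + X
s(y) = √(12 + y) (s(y) = √(y + (8 + 4)) = √(y + 12) = √(12 + y))
C(c, p) = √14 (C(c, p) = √(12 + 2) = √14)
(C(j(-2, 2), w(3)*3) + 28)² = (√14 + 28)² = (28 + √14)²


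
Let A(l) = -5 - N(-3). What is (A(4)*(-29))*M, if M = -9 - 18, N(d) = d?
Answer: -1566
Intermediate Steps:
A(l) = -2 (A(l) = -5 - 1*(-3) = -5 + 3 = -2)
M = -27
(A(4)*(-29))*M = -2*(-29)*(-27) = 58*(-27) = -1566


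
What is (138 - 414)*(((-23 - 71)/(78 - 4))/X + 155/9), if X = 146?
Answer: -38496802/8103 ≈ -4750.9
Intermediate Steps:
(138 - 414)*(((-23 - 71)/(78 - 4))/X + 155/9) = (138 - 414)*(((-23 - 71)/(78 - 4))/146 + 155/9) = -276*(-94/74*(1/146) + 155*(1/9)) = -276*(-94*1/74*(1/146) + 155/9) = -276*(-47/37*1/146 + 155/9) = -276*(-47/5402 + 155/9) = -276*836887/48618 = -38496802/8103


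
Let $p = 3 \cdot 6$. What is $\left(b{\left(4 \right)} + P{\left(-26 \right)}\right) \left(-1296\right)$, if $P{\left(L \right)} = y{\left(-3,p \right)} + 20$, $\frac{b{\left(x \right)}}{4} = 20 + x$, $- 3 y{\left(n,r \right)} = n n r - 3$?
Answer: $-81648$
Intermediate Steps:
$p = 18$
$y{\left(n,r \right)} = 1 - \frac{r n^{2}}{3}$ ($y{\left(n,r \right)} = - \frac{n n r - 3}{3} = - \frac{n^{2} r - 3}{3} = - \frac{r n^{2} - 3}{3} = - \frac{-3 + r n^{2}}{3} = 1 - \frac{r n^{2}}{3}$)
$b{\left(x \right)} = 80 + 4 x$ ($b{\left(x \right)} = 4 \left(20 + x\right) = 80 + 4 x$)
$P{\left(L \right)} = -33$ ($P{\left(L \right)} = \left(1 - 6 \left(-3\right)^{2}\right) + 20 = \left(1 - 6 \cdot 9\right) + 20 = \left(1 - 54\right) + 20 = -53 + 20 = -33$)
$\left(b{\left(4 \right)} + P{\left(-26 \right)}\right) \left(-1296\right) = \left(\left(80 + 4 \cdot 4\right) - 33\right) \left(-1296\right) = \left(\left(80 + 16\right) - 33\right) \left(-1296\right) = \left(96 - 33\right) \left(-1296\right) = 63 \left(-1296\right) = -81648$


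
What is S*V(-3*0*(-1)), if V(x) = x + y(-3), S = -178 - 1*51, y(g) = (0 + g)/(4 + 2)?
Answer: 229/2 ≈ 114.50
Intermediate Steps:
y(g) = g/6
S = -229 (S = -178 - 51 = -229)
V(x) = -½ + x (V(x) = x + (⅙)*(-3) = x - ½ = -½ + x)
S*V(-3*0*(-1)) = -229*(-½ - 3*0*(-1)) = -229*(-½ + 0*(-1)) = -229*(-½ + 0) = -229*(-½) = 229/2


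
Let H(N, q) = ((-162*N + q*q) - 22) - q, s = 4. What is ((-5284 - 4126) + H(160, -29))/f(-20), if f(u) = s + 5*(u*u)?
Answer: -5747/334 ≈ -17.207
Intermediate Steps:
H(N, q) = -22 + q**2 - q - 162*N (H(N, q) = ((-162*N + q**2) - 22) - q = ((q**2 - 162*N) - 22) - q = (-22 + q**2 - 162*N) - q = -22 + q**2 - q - 162*N)
f(u) = 4 + 5*u**2 (f(u) = 4 + 5*(u*u) = 4 + 5*u**2)
((-5284 - 4126) + H(160, -29))/f(-20) = ((-5284 - 4126) + (-22 + (-29)**2 - 1*(-29) - 162*160))/(4 + 5*(-20)**2) = (-9410 + (-22 + 841 + 29 - 25920))/(4 + 5*400) = (-9410 - 25072)/(4 + 2000) = -34482/2004 = -34482*1/2004 = -5747/334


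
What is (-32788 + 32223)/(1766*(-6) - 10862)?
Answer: 565/21458 ≈ 0.026331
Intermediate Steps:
(-32788 + 32223)/(1766*(-6) - 10862) = -565/(-10596 - 10862) = -565/(-21458) = -565*(-1/21458) = 565/21458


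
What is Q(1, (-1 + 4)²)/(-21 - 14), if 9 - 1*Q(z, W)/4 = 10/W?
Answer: -284/315 ≈ -0.90159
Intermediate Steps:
Q(z, W) = 36 - 40/W
Q(1, (-1 + 4)²)/(-21 - 14) = (36 - 40/(-1 + 4)²)/(-21 - 14) = (36 - 40/(3²))/(-35) = (36 - 40/9)*(-1/35) = (284/9)*(-1/35) = -284/315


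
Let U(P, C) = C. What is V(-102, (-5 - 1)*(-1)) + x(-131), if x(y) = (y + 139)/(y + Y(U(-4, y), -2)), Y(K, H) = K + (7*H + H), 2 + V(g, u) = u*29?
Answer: 23904/139 ≈ 171.97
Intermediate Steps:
V(g, u) = -2 + 29*u (V(g, u) = -2 + u*29 = -2 + 29*u)
Y(K, H) = K + 8*H
x(y) = (139 + y)/(-16 + 2*y) (x(y) = (y + 139)/(y + (y + 8*(-2))) = (139 + y)/(y + (y - 16)) = (139 + y)/(y + (-16 + y)) = (139 + y)/(-16 + 2*y))
V(-102, (-5 - 1)*(-1)) + x(-131) = (-2 + 29*((-5 - 1)*(-1))) + (139 - 131)/(2*(-8 - 131)) = (-2 + 29*(-6*(-1))) + (1/2)*8/(-139) = (-2 + 29*6) + (1/2)*(-1/139)*8 = (-2 + 174) - 4/139 = 172 - 4/139 = 23904/139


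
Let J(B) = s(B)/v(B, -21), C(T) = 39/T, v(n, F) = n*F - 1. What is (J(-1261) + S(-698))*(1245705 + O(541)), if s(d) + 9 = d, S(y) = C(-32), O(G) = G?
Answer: -8360441291/5296 ≈ -1.5786e+6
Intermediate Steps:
v(n, F) = -1 + F*n (v(n, F) = F*n - 1 = -1 + F*n)
S(y) = -39/32 (S(y) = 39/(-32) = 39*(-1/32) = -39/32)
s(d) = -9 + d
J(B) = (-9 + B)/(-1 - 21*B)
(J(-1261) + S(-698))*(1245705 + O(541)) = ((9 - 1*(-1261))/(1 + 21*(-1261)) - 39/32)*(1245705 + 541) = ((9 + 1261)/(1 - 26481) - 39/32)*1246246 = (1270/(-26480) - 39/32)*1246246 = (-1/26480*1270 - 39/32)*1246246 = (-127/2648 - 39/32)*1246246 = -13417/10592*1246246 = -8360441291/5296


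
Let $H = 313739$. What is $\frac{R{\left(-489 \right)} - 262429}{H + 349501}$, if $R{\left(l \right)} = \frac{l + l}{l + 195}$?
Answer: $- \frac{2143143}{5416460} \approx -0.39567$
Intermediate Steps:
$R{\left(l \right)} = \frac{2 l}{195 + l}$
$\frac{R{\left(-489 \right)} - 262429}{H + 349501} = \frac{2 \left(-489\right) \frac{1}{195 - 489} - 262429}{313739 + 349501} = \frac{2 \left(-489\right) \frac{1}{-294} - 262429}{663240} = \left(2 \left(-489\right) \left(- \frac{1}{294}\right) - 262429\right) \frac{1}{663240} = \left(\frac{163}{49} - 262429\right) \frac{1}{663240} = \left(- \frac{12858858}{49}\right) \frac{1}{663240} = - \frac{2143143}{5416460}$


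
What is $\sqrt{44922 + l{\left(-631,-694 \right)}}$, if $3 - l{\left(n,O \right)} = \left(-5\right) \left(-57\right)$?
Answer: $12 \sqrt{310} \approx 211.28$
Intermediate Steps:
$l{\left(n,O \right)} = -282$ ($l{\left(n,O \right)} = 3 - \left(-5\right) \left(-57\right) = 3 - 285 = -282$)
$\sqrt{44922 + l{\left(-631,-694 \right)}} = \sqrt{44922 - 282} = \sqrt{44640} = 12 \sqrt{310}$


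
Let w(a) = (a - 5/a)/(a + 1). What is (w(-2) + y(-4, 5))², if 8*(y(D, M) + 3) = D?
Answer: 16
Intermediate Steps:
w(a) = (a - 5/a)/(1 + a)
y(D, M) = -3 + D/8
(w(-2) + y(-4, 5))² = ((-5 + (-2)²)/((-2)*(1 - 2)) + (-3 + (⅛)*(-4)))² = (-½*(-5 + 4)/(-1) + (-3 - ½))² = (-½*(-1)*(-1) - 7/2)² = (-½ - 7/2)² = (-4)² = 16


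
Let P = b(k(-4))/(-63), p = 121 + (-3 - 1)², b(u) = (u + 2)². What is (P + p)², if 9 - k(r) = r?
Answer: 872356/49 ≈ 17803.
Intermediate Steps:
k(r) = 9 - r
b(u) = (2 + u)²
p = 137 (p = 121 + (-4)² = 121 + 16 = 137)
P = -25/7 (P = (2 + (9 - 1*(-4)))²/(-63) = (2 + (9 + 4))²*(-1/63) = (2 + 13)²*(-1/63) = 15²*(-1/63) = 225*(-1/63) = -25/7 ≈ -3.5714)
(P + p)² = (-25/7 + 137)² = (934/7)² = 872356/49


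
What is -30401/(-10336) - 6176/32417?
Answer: 921674081/335062112 ≈ 2.7508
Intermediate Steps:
-30401/(-10336) - 6176/32417 = -30401*(-1/10336) - 6176*1/32417 = 30401/10336 - 6176/32417 = 921674081/335062112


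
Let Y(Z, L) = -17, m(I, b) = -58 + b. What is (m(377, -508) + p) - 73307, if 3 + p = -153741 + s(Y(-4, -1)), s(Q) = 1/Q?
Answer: -3869490/17 ≈ -2.2762e+5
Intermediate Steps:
p = -2613649/17 (p = -3 + (-153741 + 1/(-17)) = -3 + (-153741 - 1/17) = -3 - 2613598/17 = -2613649/17 ≈ -1.5374e+5)
(m(377, -508) + p) - 73307 = ((-58 - 508) - 2613649/17) - 73307 = (-566 - 2613649/17) - 73307 = -2623271/17 - 73307 = -3869490/17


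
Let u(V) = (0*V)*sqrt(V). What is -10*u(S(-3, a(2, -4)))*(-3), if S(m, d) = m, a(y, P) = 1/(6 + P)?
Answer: 0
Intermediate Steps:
u(V) = 0 (u(V) = 0*sqrt(V) = 0)
-10*u(S(-3, a(2, -4)))*(-3) = -10*0*(-3) = 0*(-3) = 0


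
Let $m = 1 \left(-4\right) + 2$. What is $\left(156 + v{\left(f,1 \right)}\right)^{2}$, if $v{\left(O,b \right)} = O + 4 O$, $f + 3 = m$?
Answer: $17161$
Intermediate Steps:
$m = -2$ ($m = -4 + 2 = -2$)
$f = -5$ ($f = -3 - 2 = -5$)
$v{\left(O,b \right)} = 5 O$
$\left(156 + v{\left(f,1 \right)}\right)^{2} = \left(156 + 5 \left(-5\right)\right)^{2} = \left(156 - 25\right)^{2} = 131^{2} = 17161$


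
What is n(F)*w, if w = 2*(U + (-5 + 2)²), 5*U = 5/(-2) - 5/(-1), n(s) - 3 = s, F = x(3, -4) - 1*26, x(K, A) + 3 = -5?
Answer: -589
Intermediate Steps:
x(K, A) = -8 (x(K, A) = -3 - 5 = -8)
F = -34 (F = -8 - 1*26 = -8 - 26 = -34)
n(s) = 3 + s
U = ½ (U = (5/(-2) - 5/(-1))/5 = (5*(-½) - 5*(-1))/5 = (-5/2 + 5)/5 = (⅕)*(5/2) = ½ ≈ 0.50000)
w = 19 (w = 2*(½ + (-5 + 2)²) = 2*(½ + (-3)²) = 2*(½ + 9) = 2*(19/2) = 19)
n(F)*w = (3 - 34)*19 = -31*19 = -589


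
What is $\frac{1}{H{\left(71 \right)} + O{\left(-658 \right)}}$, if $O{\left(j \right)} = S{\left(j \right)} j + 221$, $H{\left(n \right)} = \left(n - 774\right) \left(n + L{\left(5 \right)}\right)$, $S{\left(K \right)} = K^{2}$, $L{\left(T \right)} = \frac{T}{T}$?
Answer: $- \frac{1}{284940707} \approx -3.5095 \cdot 10^{-9}$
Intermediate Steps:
$L{\left(T \right)} = 1$
$H{\left(n \right)} = \left(1 + n\right) \left(-774 + n\right)$ ($H{\left(n \right)} = \left(n - 774\right) \left(n + 1\right) = \left(-774 + n\right) \left(1 + n\right) = \left(1 + n\right) \left(-774 + n\right)$)
$O{\left(j \right)} = 221 + j^{3}$ ($O{\left(j \right)} = j^{2} j + 221 = j^{3} + 221 = 221 + j^{3}$)
$\frac{1}{H{\left(71 \right)} + O{\left(-658 \right)}} = \frac{1}{\left(-774 + 71^{2} - 54883\right) + \left(221 + \left(-658\right)^{3}\right)} = \frac{1}{\left(-774 + 5041 - 54883\right) + \left(221 - 284890312\right)} = \frac{1}{-50616 - 284890091} = \frac{1}{-284940707} = - \frac{1}{284940707}$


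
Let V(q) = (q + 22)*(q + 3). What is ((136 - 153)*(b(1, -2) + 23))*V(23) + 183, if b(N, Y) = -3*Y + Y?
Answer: -536847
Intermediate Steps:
V(q) = (3 + q)*(22 + q) (V(q) = (22 + q)*(3 + q) = (3 + q)*(22 + q))
b(N, Y) = -2*Y
((136 - 153)*(b(1, -2) + 23))*V(23) + 183 = ((136 - 153)*(-2*(-2) + 23))*(66 + 23² + 25*23) + 183 = (-17*(4 + 23))*(66 + 529 + 575) + 183 = -17*27*1170 + 183 = -459*1170 + 183 = -537030 + 183 = -536847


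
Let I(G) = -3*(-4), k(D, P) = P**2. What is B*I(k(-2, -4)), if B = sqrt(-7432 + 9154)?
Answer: 12*sqrt(1722) ≈ 497.96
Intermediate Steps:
I(G) = 12
B = sqrt(1722) ≈ 41.497
B*I(k(-2, -4)) = sqrt(1722)*12 = 12*sqrt(1722)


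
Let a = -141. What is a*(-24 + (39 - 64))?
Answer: 6909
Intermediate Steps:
a*(-24 + (39 - 64)) = -141*(-24 + (39 - 64)) = -141*(-24 - 25) = -141*(-49) = 6909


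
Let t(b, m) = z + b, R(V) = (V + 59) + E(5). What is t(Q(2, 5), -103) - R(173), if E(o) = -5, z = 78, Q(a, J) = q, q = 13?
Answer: -136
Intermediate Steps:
Q(a, J) = 13
R(V) = 54 + V (R(V) = (V + 59) - 5 = (59 + V) - 5 = 54 + V)
t(b, m) = 78 + b
t(Q(2, 5), -103) - R(173) = (78 + 13) - (54 + 173) = 91 - 1*227 = 91 - 227 = -136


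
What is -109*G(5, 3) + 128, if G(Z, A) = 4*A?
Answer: -1180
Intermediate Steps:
-109*G(5, 3) + 128 = -436*3 + 128 = -109*12 + 128 = -1308 + 128 = -1180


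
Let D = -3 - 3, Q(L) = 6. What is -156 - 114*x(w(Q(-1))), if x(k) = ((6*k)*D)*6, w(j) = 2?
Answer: 49092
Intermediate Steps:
D = -6
x(k) = -216*k (x(k) = ((6*k)*(-6))*6 = -36*k*6 = -216*k)
-156 - 114*x(w(Q(-1))) = -156 - (-24624)*2 = -156 - 114*(-432) = -156 + 49248 = 49092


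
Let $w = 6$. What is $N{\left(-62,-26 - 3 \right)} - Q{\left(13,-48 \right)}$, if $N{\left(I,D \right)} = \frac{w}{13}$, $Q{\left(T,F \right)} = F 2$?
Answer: $\frac{1254}{13} \approx 96.462$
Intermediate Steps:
$Q{\left(T,F \right)} = 2 F$
$N{\left(I,D \right)} = \frac{6}{13}$ ($N{\left(I,D \right)} = \frac{1}{13} \cdot 6 = \frac{6}{13}$)
$N{\left(-62,-26 - 3 \right)} - Q{\left(13,-48 \right)} = \frac{6}{13} - 2 \left(-48\right) = \frac{6}{13} - -96 = \frac{6}{13} + 96 = \frac{1254}{13}$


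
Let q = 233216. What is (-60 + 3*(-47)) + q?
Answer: 233015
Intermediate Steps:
(-60 + 3*(-47)) + q = (-60 + 3*(-47)) + 233216 = (-60 - 141) + 233216 = -201 + 233216 = 233015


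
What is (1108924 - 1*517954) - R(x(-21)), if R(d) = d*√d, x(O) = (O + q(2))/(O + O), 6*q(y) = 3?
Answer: 590970 - 41*√861/3528 ≈ 5.9097e+5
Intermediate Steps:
q(y) = ½ (q(y) = (⅙)*3 = ½)
x(O) = (½ + O)/(2*O) (x(O) = (O + ½)/(O + O) = (½ + O)/((2*O)) = (½ + O)*(1/(2*O)) = (½ + O)/(2*O))
R(d) = d^(3/2)
(1108924 - 1*517954) - R(x(-21)) = (1108924 - 1*517954) - ((¼)*(1 + 2*(-21))/(-21))^(3/2) = (1108924 - 517954) - ((¼)*(-1/21)*(1 - 42))^(3/2) = 590970 - ((¼)*(-1/21)*(-41))^(3/2) = 590970 - (41/84)^(3/2) = 590970 - 41*√861/3528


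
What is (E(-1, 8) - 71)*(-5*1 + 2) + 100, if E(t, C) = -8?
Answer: 337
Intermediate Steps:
(E(-1, 8) - 71)*(-5*1 + 2) + 100 = (-8 - 71)*(-5*1 + 2) + 100 = -79*(-5 + 2) + 100 = -79*(-3) + 100 = 237 + 100 = 337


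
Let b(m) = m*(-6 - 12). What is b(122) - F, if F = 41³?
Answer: -71117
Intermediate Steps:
b(m) = -18*m (b(m) = m*(-18) = -18*m)
F = 68921
b(122) - F = -18*122 - 1*68921 = -2196 - 68921 = -71117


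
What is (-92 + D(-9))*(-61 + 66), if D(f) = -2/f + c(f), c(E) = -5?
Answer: -4355/9 ≈ -483.89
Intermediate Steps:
D(f) = -5 - 2/f (D(f) = -2/f - 5 = -5 - 2/f)
(-92 + D(-9))*(-61 + 66) = (-92 + (-5 - 2/(-9)))*(-61 + 66) = (-92 + (-5 - 2*(-1/9)))*5 = (-92 + (-5 + 2/9))*5 = (-92 - 43/9)*5 = -871/9*5 = -4355/9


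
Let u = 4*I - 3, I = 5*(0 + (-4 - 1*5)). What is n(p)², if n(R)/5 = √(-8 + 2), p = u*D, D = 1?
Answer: -150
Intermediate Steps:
I = -45 (I = 5*(0 + (-4 - 5)) = 5*(0 - 9) = 5*(-9) = -45)
u = -183 (u = 4*(-45) - 3 = -180 - 3 = -183)
p = -183 (p = -183*1 = -183)
n(R) = 5*I*√6 (n(R) = 5*√(-8 + 2) = 5*√(-6) = 5*(I*√6) = 5*I*√6)
n(p)² = (5*I*√6)² = -150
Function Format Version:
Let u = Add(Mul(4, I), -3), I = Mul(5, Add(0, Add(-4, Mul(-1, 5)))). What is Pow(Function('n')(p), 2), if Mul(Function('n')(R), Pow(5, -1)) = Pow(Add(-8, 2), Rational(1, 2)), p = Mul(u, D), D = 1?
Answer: -150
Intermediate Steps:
I = -45 (I = Mul(5, Add(0, Add(-4, -5))) = Mul(5, Add(0, -9)) = Mul(5, -9) = -45)
u = -183 (u = Add(Mul(4, -45), -3) = Add(-180, -3) = -183)
p = -183 (p = Mul(-183, 1) = -183)
Function('n')(R) = Mul(5, I, Pow(6, Rational(1, 2))) (Function('n')(R) = Mul(5, Pow(Add(-8, 2), Rational(1, 2))) = Mul(5, Pow(-6, Rational(1, 2))) = Mul(5, Mul(I, Pow(6, Rational(1, 2)))) = Mul(5, I, Pow(6, Rational(1, 2))))
Pow(Function('n')(p), 2) = Pow(Mul(5, I, Pow(6, Rational(1, 2))), 2) = -150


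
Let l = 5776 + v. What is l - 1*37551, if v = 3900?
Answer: -27875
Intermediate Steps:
l = 9676 (l = 5776 + 3900 = 9676)
l - 1*37551 = 9676 - 1*37551 = 9676 - 37551 = -27875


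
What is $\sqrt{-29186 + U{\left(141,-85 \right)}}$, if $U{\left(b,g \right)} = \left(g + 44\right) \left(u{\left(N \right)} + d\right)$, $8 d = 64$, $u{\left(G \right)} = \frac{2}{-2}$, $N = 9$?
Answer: $i \sqrt{29473} \approx 171.68 i$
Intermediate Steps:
$u{\left(G \right)} = -1$ ($u{\left(G \right)} = 2 \left(- \frac{1}{2}\right) = -1$)
$d = 8$ ($d = \frac{1}{8} \cdot 64 = 8$)
$U{\left(b,g \right)} = 308 + 7 g$ ($U{\left(b,g \right)} = \left(g + 44\right) \left(-1 + 8\right) = \left(44 + g\right) 7 = 308 + 7 g$)
$\sqrt{-29186 + U{\left(141,-85 \right)}} = \sqrt{-29186 + \left(308 + 7 \left(-85\right)\right)} = \sqrt{-29186 + \left(308 - 595\right)} = \sqrt{-29186 - 287} = \sqrt{-29473} = i \sqrt{29473}$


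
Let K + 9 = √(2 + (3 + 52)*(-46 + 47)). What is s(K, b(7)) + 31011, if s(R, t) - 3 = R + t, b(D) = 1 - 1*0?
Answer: 31006 + √57 ≈ 31014.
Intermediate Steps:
b(D) = 1 (b(D) = 1 + 0 = 1)
K = -9 + √57 (K = -9 + √(2 + (3 + 52)*(-46 + 47)) = -9 + √(2 + 55*1) = -9 + √(2 + 55) = -9 + √57 ≈ -1.4502)
s(R, t) = 3 + R + t (s(R, t) = 3 + (R + t) = 3 + R + t)
s(K, b(7)) + 31011 = (3 + (-9 + √57) + 1) + 31011 = (-5 + √57) + 31011 = 31006 + √57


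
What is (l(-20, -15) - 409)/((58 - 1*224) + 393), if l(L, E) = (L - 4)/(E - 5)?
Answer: -2039/1135 ≈ -1.7965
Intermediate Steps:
l(L, E) = (-4 + L)/(-5 + E)
(l(-20, -15) - 409)/((58 - 1*224) + 393) = ((-4 - 20)/(-5 - 15) - 409)/((58 - 1*224) + 393) = (-24/(-20) - 409)/((58 - 224) + 393) = (-1/20*(-24) - 409)/(-166 + 393) = (6/5 - 409)/227 = -2039/5*1/227 = -2039/1135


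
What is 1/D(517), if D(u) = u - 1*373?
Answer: 1/144 ≈ 0.0069444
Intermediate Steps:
D(u) = -373 + u (D(u) = u - 373 = -373 + u)
1/D(517) = 1/(-373 + 517) = 1/144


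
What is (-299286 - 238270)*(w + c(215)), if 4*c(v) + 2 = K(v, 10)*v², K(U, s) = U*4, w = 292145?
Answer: -5499477140342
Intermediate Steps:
K(U, s) = 4*U
c(v) = -½ + v³ (c(v) = -½ + ((4*v)*v²)/4 = -½ + (4*v³)/4 = -½ + v³)
(-299286 - 238270)*(w + c(215)) = (-299286 - 238270)*(292145 + (-½ + 215³)) = -537556*(292145 + (-½ + 9938375)) = -537556*(292145 + 19876749/2) = -537556*20461039/2 = -5499477140342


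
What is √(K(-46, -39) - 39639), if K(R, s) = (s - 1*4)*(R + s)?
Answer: 4*I*√2249 ≈ 189.69*I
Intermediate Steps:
K(R, s) = (-4 + s)*(R + s) (K(R, s) = (s - 4)*(R + s) = (-4 + s)*(R + s))
√(K(-46, -39) - 39639) = √(((-39)² - 4*(-46) - 4*(-39) - 46*(-39)) - 39639) = √((1521 + 184 + 156 + 1794) - 39639) = √(3655 - 39639) = √(-35984) = 4*I*√2249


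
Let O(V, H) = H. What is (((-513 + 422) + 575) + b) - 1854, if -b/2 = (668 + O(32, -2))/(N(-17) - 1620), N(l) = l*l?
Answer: -1822138/1331 ≈ -1369.0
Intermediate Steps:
N(l) = l²
b = 1332/1331 (b = -2*(668 - 2)/((-17)² - 1620) = -1332/(289 - 1620) = -1332/(-1331) = -1332*(-1)/1331 = -2*(-666/1331) = 1332/1331 ≈ 1.0008)
(((-513 + 422) + 575) + b) - 1854 = (((-513 + 422) + 575) + 1332/1331) - 1854 = ((-91 + 575) + 1332/1331) - 1854 = (484 + 1332/1331) - 1854 = 645536/1331 - 1854 = -1822138/1331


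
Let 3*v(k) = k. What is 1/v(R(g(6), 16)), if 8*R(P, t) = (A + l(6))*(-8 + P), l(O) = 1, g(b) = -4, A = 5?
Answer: -⅓ ≈ -0.33333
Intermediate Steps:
R(P, t) = -6 + 3*P/4 (R(P, t) = ((5 + 1)*(-8 + P))/8 = (6*(-8 + P))/8 = (-48 + 6*P)/8 = -6 + 3*P/4)
v(k) = k/3
1/v(R(g(6), 16)) = 1/((-6 + (¾)*(-4))/3) = 1/((-6 - 3)/3) = 1/((⅓)*(-9)) = 1/(-3) = -⅓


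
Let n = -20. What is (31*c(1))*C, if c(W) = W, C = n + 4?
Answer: -496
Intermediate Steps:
C = -16 (C = -20 + 4 = -16)
(31*c(1))*C = (31*1)*(-16) = 31*(-16) = -496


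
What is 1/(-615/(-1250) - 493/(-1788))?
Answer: 223500/171587 ≈ 1.3025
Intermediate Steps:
1/(-615/(-1250) - 493/(-1788)) = 1/(-615*(-1/1250) - 493*(-1/1788)) = 1/(123/250 + 493/1788) = 1/(171587/223500) = 223500/171587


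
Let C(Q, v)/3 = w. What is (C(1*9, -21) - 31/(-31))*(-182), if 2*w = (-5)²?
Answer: -7007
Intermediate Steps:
w = 25/2 (w = (½)*(-5)² = (½)*25 = 25/2 ≈ 12.500)
C(Q, v) = 75/2 (C(Q, v) = 3*(25/2) = 75/2)
(C(1*9, -21) - 31/(-31))*(-182) = (75/2 - 31/(-31))*(-182) = (75/2 - 31*(-1/31))*(-182) = (75/2 + 1)*(-182) = (77/2)*(-182) = -7007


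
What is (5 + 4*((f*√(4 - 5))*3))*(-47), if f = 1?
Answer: -235 - 564*I ≈ -235.0 - 564.0*I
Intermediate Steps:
(5 + 4*((f*√(4 - 5))*3))*(-47) = (5 + 4*((1*√(4 - 5))*3))*(-47) = (5 + 4*((1*√(-1))*3))*(-47) = (5 + 4*((1*I)*3))*(-47) = (5 + 4*(I*3))*(-47) = (5 + 4*(3*I))*(-47) = (5 + 12*I)*(-47) = -235 - 564*I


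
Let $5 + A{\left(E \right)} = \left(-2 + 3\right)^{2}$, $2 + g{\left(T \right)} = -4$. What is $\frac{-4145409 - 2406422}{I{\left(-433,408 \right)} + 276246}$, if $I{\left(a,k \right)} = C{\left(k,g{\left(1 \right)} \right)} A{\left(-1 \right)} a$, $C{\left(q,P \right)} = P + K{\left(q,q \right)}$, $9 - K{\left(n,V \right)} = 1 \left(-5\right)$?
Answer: $- \frac{6551831}{290102} \approx -22.585$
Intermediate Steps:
$g{\left(T \right)} = -6$ ($g{\left(T \right)} = -2 - 4 = -6$)
$K{\left(n,V \right)} = 14$ ($K{\left(n,V \right)} = 9 - 1 \left(-5\right) = 9 - -5 = 9 + 5 = 14$)
$A{\left(E \right)} = -4$ ($A{\left(E \right)} = -5 + \left(-2 + 3\right)^{2} = -5 + 1^{2} = -5 + 1 = -4$)
$C{\left(q,P \right)} = 14 + P$ ($C{\left(q,P \right)} = P + 14 = 14 + P$)
$I{\left(a,k \right)} = - 32 a$ ($I{\left(a,k \right)} = \left(14 - 6\right) \left(-4\right) a = 8 \left(-4\right) a = - 32 a$)
$\frac{-4145409 - 2406422}{I{\left(-433,408 \right)} + 276246} = \frac{-4145409 - 2406422}{\left(-32\right) \left(-433\right) + 276246} = - \frac{6551831}{13856 + 276246} = - \frac{6551831}{290102}$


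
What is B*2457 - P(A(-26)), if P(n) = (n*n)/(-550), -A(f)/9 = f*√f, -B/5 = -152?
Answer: 512801172/275 ≈ 1.8647e+6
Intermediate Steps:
B = 760 (B = -5*(-152) = 760)
A(f) = -9*f^(3/2) (A(f) = -9*f*√f = -9*f^(3/2))
P(n) = -n²/550 (P(n) = n²*(-1/550) = -n²/550)
B*2457 - P(A(-26)) = 760*2457 - (-1)*(-(-234)*I*√26)²/550 = 1867320 - (-1)*(-(-234)*I*√26)²/550 = 1867320 - (-1)*(234*I*√26)²/550 = 1867320 - (-1)*(-1423656)/550 = 1867320 - 1*711828/275 = 1867320 - 711828/275 = 512801172/275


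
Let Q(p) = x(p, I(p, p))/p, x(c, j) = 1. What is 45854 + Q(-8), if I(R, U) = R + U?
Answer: 366831/8 ≈ 45854.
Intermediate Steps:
Q(p) = 1/p
45854 + Q(-8) = 45854 + 1/(-8) = 45854 - 1/8 = 366831/8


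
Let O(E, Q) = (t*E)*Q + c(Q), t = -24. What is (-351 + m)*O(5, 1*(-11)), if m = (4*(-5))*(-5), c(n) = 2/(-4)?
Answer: -662389/2 ≈ -3.3119e+5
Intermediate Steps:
c(n) = -1/2 (c(n) = 2*(-1/4) = -1/2)
O(E, Q) = -1/2 - 24*E*Q (O(E, Q) = (-24*E)*Q - 1/2 = -24*E*Q - 1/2 = -1/2 - 24*E*Q)
m = 100 (m = -20*(-5) = 100)
(-351 + m)*O(5, 1*(-11)) = (-351 + 100)*(-1/2 - 24*5*1*(-11)) = -251*(-1/2 - 24*5*(-11)) = -251*(-1/2 + 1320) = -251*2639/2 = -662389/2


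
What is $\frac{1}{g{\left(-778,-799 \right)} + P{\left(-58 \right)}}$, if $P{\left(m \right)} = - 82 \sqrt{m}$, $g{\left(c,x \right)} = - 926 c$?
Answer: $\frac{180107}{129754223294} + \frac{41 i \sqrt{58}}{259508446588} \approx 1.3881 \cdot 10^{-6} + 1.2032 \cdot 10^{-9} i$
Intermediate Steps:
$\frac{1}{g{\left(-778,-799 \right)} + P{\left(-58 \right)}} = \frac{1}{\left(-926\right) \left(-778\right) - 82 \sqrt{-58}} = \frac{1}{720428 - 82 i \sqrt{58}}$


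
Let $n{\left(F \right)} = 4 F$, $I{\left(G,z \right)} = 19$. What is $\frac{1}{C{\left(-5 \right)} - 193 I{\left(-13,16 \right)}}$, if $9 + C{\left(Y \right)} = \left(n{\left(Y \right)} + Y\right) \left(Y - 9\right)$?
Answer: $- \frac{1}{3326} \approx -0.00030066$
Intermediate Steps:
$C{\left(Y \right)} = -9 + 5 Y \left(-9 + Y\right)$ ($C{\left(Y \right)} = -9 + \left(4 Y + Y\right) \left(Y - 9\right) = -9 + 5 Y \left(-9 + Y\right)$)
$\frac{1}{C{\left(-5 \right)} - 193 I{\left(-13,16 \right)}} = \frac{1}{\left(-9 - -225 + 5 \left(-5\right)^{2}\right) - 3667} = \frac{1}{\left(-9 + 225 + 5 \cdot 25\right) - 3667} = \frac{1}{\left(-9 + 225 + 125\right) - 3667} = \frac{1}{341 - 3667} = \frac{1}{-3326} = - \frac{1}{3326}$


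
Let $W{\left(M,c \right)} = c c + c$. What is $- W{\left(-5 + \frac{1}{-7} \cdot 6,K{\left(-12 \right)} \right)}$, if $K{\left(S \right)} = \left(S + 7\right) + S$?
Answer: $-272$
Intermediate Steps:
$K{\left(S \right)} = 7 + 2 S$ ($K{\left(S \right)} = \left(7 + S\right) + S = 7 + 2 S$)
$W{\left(M,c \right)} = c + c^{2}$ ($W{\left(M,c \right)} = c^{2} + c = c + c^{2}$)
$- W{\left(-5 + \frac{1}{-7} \cdot 6,K{\left(-12 \right)} \right)} = - \left(7 + 2 \left(-12\right)\right) \left(1 + \left(7 + 2 \left(-12\right)\right)\right) = - \left(7 - 24\right) \left(1 + \left(7 - 24\right)\right) = - \left(-17\right) \left(1 - 17\right) = - \left(-17\right) \left(-16\right) = \left(-1\right) 272 = -272$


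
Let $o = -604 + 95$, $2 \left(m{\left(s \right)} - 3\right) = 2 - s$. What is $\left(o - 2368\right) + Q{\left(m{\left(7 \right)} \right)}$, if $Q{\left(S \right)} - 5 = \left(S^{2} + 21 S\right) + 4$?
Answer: $- \frac{11429}{4} \approx -2857.3$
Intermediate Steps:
$m{\left(s \right)} = 4 - \frac{s}{2}$ ($m{\left(s \right)} = 3 + \frac{2 - s}{2} = 3 - \left(-1 + \frac{s}{2}\right) = 4 - \frac{s}{2}$)
$Q{\left(S \right)} = 9 + S^{2} + 21 S$ ($Q{\left(S \right)} = 5 + \left(\left(S^{2} + 21 S\right) + 4\right) = 5 + \left(4 + S^{2} + 21 S\right) = 9 + S^{2} + 21 S$)
$o = -509$
$\left(o - 2368\right) + Q{\left(m{\left(7 \right)} \right)} = \left(-509 - 2368\right) + \left(9 + \left(4 - \frac{7}{2}\right)^{2} + 21 \left(4 - \frac{7}{2}\right)\right) = -2877 + \left(9 + \left(4 - \frac{7}{2}\right)^{2} + 21 \left(4 - \frac{7}{2}\right)\right) = -2877 + \left(9 + \left(\frac{1}{2}\right)^{2} + 21 \cdot \frac{1}{2}\right) = -2877 + \left(9 + \frac{1}{4} + \frac{21}{2}\right) = -2877 + \frac{79}{4} = - \frac{11429}{4}$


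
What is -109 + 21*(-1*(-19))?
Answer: 290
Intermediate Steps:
-109 + 21*(-1*(-19)) = -109 + 21*19 = -109 + 399 = 290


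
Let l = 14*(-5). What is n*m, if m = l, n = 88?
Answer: -6160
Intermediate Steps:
l = -70
m = -70
n*m = 88*(-70) = -6160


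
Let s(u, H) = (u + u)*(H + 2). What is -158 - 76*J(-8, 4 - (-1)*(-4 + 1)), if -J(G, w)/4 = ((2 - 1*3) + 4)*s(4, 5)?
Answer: 50914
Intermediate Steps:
s(u, H) = 2*u*(2 + H) (s(u, H) = (2*u)*(2 + H) = 2*u*(2 + H))
J(G, w) = -672 (J(G, w) = -4*((2 - 1*3) + 4)*2*4*(2 + 5) = -4*((2 - 3) + 4)*2*4*7 = -4*(-1 + 4)*56 = -12*56 = -4*168 = -672)
-158 - 76*J(-8, 4 - (-1)*(-4 + 1)) = -158 - 76*(-672) = -158 + 51072 = 50914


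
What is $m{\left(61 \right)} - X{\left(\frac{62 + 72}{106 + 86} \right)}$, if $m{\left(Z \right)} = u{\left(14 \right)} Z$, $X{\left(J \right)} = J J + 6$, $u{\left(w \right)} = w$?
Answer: $\frac{7810679}{9216} \approx 847.51$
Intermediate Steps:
$X{\left(J \right)} = 6 + J^{2}$ ($X{\left(J \right)} = J^{2} + 6 = 6 + J^{2}$)
$m{\left(Z \right)} = 14 Z$
$m{\left(61 \right)} - X{\left(\frac{62 + 72}{106 + 86} \right)} = 14 \cdot 61 - \left(6 + \left(\frac{62 + 72}{106 + 86}\right)^{2}\right) = 854 - \left(6 + \left(\frac{134}{192}\right)^{2}\right) = 854 - \left(6 + \left(134 \cdot \frac{1}{192}\right)^{2}\right) = 854 - \left(6 + \left(\frac{67}{96}\right)^{2}\right) = 854 - \left(6 + \frac{4489}{9216}\right) = 854 - \frac{59785}{9216} = \frac{7810679}{9216}$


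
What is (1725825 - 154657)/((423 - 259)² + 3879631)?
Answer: 1571168/3906527 ≈ 0.40219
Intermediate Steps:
(1725825 - 154657)/((423 - 259)² + 3879631) = 1571168/(164² + 3879631) = 1571168/(26896 + 3879631) = 1571168/3906527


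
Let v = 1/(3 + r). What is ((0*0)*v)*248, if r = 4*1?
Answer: 0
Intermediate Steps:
r = 4
v = ⅐ (v = 1/(3 + 4) = 1/7 = ⅐ ≈ 0.14286)
((0*0)*v)*248 = ((0*0)*(⅐))*248 = (0*(⅐))*248 = 0*248 = 0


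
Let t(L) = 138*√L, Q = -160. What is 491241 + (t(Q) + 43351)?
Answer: 534592 + 552*I*√10 ≈ 5.3459e+5 + 1745.6*I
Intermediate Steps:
491241 + (t(Q) + 43351) = 491241 + (138*√(-160) + 43351) = 491241 + (138*(4*I*√10) + 43351) = 491241 + (552*I*√10 + 43351) = 491241 + (43351 + 552*I*√10) = 534592 + 552*I*√10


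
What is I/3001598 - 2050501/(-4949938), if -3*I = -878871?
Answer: 1901224671816/3714431000231 ≈ 0.51185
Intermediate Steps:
I = 292957 (I = -⅓*(-878871) = 292957)
I/3001598 - 2050501/(-4949938) = 292957/3001598 - 2050501/(-4949938) = 292957*(1/3001598) - 2050501*(-1/4949938) = 292957/3001598 + 2050501/4949938 = 1901224671816/3714431000231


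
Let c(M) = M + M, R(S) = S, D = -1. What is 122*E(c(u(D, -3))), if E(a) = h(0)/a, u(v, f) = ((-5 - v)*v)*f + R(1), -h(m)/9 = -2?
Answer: -1098/11 ≈ -99.818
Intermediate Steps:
h(m) = 18 (h(m) = -9*(-2) = 18)
u(v, f) = 1 + f*v*(-5 - v) (u(v, f) = ((-5 - v)*v)*f + 1 = (v*(-5 - v))*f + 1 = f*v*(-5 - v) + 1 = 1 + f*v*(-5 - v))
c(M) = 2*M
E(a) = 18/a
122*E(c(u(D, -3))) = 122*(18/((2*(1 - 1*(-3)*(-1)**2 - 5*(-3)*(-1))))) = 122*(18/((2*(1 - 1*(-3)*1 - 15)))) = 122*(18/((2*(1 + 3 - 15)))) = 122*(18/((2*(-11)))) = 122*(18/(-22)) = 122*(18*(-1/22)) = 122*(-9/11) = -1098/11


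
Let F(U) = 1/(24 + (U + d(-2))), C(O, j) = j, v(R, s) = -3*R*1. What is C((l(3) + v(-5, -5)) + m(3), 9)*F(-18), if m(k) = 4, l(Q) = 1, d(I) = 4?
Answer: 9/10 ≈ 0.90000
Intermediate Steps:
v(R, s) = -3*R
F(U) = 1/(28 + U) (F(U) = 1/(24 + (U + 4)) = 1/(24 + (4 + U)) = 1/(28 + U))
C((l(3) + v(-5, -5)) + m(3), 9)*F(-18) = 9/(28 - 18) = 9/10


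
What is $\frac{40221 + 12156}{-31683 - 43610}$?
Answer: $- \frac{3081}{4429} \approx -0.69564$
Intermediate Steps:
$\frac{40221 + 12156}{-31683 - 43610} = \frac{52377}{-75293} = 52377 \left(- \frac{1}{75293}\right) = - \frac{3081}{4429}$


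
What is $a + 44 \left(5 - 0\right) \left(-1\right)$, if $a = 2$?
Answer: $-218$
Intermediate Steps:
$a + 44 \left(5 - 0\right) \left(-1\right) = 2 + 44 \left(5 - 0\right) \left(-1\right) = 2 + 44 \left(5 + 0\right) \left(-1\right) = 2 + 44 \cdot 5 \left(-1\right) = 2 + 44 \left(-5\right) = 2 - 220 = -218$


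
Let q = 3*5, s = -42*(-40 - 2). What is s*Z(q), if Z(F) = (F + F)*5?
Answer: 264600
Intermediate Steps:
s = 1764 (s = -42*(-42) = 1764)
q = 15
Z(F) = 10*F (Z(F) = (2*F)*5 = 10*F)
s*Z(q) = 1764*(10*15) = 1764*150 = 264600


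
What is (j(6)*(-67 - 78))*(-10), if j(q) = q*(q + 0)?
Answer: 52200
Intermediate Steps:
j(q) = q² (j(q) = q*q = q²)
(j(6)*(-67 - 78))*(-10) = (6²*(-67 - 78))*(-10) = (36*(-145))*(-10) = -5220*(-10) = 52200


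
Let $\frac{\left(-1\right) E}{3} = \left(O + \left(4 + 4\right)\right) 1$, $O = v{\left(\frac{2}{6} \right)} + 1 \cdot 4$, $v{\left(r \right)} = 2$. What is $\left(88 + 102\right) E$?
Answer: $-7980$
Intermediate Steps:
$O = 6$ ($O = 2 + 1 \cdot 4 = 2 + 4 = 6$)
$E = -42$ ($E = - 3 \left(6 + \left(4 + 4\right)\right) 1 = - 3 \left(6 + 8\right) 1 = - 3 \cdot 14 \cdot 1 = \left(-3\right) 14 = -42$)
$\left(88 + 102\right) E = \left(88 + 102\right) \left(-42\right) = 190 \left(-42\right) = -7980$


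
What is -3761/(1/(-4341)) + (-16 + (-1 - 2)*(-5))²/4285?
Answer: 69959056786/4285 ≈ 1.6326e+7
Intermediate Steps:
-3761/(1/(-4341)) + (-16 + (-1 - 2)*(-5))²/4285 = -3761/(-1/4341) + (-16 - 3*(-5))²*(1/4285) = -3761*(-4341) + (-16 + 15)²*(1/4285) = 16326501 + (-1)²*(1/4285) = 16326501 + 1*(1/4285) = 16326501 + 1/4285 = 69959056786/4285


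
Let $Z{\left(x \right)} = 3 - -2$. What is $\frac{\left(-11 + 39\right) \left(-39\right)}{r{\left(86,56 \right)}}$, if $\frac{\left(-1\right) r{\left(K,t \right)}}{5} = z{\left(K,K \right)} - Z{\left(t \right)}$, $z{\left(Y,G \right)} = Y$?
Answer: $\frac{364}{135} \approx 2.6963$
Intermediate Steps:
$Z{\left(x \right)} = 5$ ($Z{\left(x \right)} = 3 + 2 = 5$)
$r{\left(K,t \right)} = 25 - 5 K$ ($r{\left(K,t \right)} = - 5 \left(K - 5\right) = - 5 \left(-5 + K\right) = 25 - 5 K$)
$\frac{\left(-11 + 39\right) \left(-39\right)}{r{\left(86,56 \right)}} = \frac{\left(-11 + 39\right) \left(-39\right)}{25 - 430} = \frac{28 \left(-39\right)}{25 - 430} = - \frac{1092}{-405} = \left(-1092\right) \left(- \frac{1}{405}\right) = \frac{364}{135}$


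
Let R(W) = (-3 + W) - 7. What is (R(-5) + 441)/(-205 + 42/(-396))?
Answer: -28116/13537 ≈ -2.0770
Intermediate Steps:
R(W) = -10 + W
(R(-5) + 441)/(-205 + 42/(-396)) = ((-10 - 5) + 441)/(-205 + 42/(-396)) = (-15 + 441)/(-205 + 42*(-1/396)) = 426/(-205 - 7/66) = 426/(-13537/66) = 426*(-66/13537) = -28116/13537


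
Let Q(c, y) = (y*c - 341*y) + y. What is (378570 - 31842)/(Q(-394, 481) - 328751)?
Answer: -346728/681805 ≈ -0.50854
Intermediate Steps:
Q(c, y) = -340*y + c*y (Q(c, y) = (c*y - 341*y) + y = (-341*y + c*y) + y = -340*y + c*y)
(378570 - 31842)/(Q(-394, 481) - 328751) = (378570 - 31842)/(481*(-340 - 394) - 328751) = 346728/(481*(-734) - 328751) = 346728/(-353054 - 328751) = 346728/(-681805) = 346728*(-1/681805) = -346728/681805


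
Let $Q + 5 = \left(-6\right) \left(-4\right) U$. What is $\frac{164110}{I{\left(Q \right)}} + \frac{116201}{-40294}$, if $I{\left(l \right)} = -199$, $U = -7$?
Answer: $- \frac{6635772339}{8018506} \approx -827.56$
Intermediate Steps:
$Q = -173$ ($Q = -5 + \left(-6\right) \left(-4\right) \left(-7\right) = -5 + 24 \left(-7\right) = -5 - 168 = -173$)
$\frac{164110}{I{\left(Q \right)}} + \frac{116201}{-40294} = \frac{164110}{-199} + \frac{116201}{-40294} = 164110 \left(- \frac{1}{199}\right) + 116201 \left(- \frac{1}{40294}\right) = - \frac{164110}{199} - \frac{116201}{40294} = - \frac{6635772339}{8018506}$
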